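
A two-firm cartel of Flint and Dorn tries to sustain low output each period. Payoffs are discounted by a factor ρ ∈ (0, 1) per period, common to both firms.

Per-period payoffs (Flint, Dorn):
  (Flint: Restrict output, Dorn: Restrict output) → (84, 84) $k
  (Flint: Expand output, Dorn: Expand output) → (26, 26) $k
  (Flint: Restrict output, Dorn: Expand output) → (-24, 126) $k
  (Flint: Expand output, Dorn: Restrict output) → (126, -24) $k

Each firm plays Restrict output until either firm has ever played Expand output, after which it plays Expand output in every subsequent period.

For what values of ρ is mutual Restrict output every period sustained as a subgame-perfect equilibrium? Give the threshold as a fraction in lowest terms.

21/50

Cooperation forever yields 84 each period: 84/(1−ρ).
Deviating yields 126 once, then 26 forever: 126 + 26ρ/(1−ρ).
No profitable deviation requires 84/(1−ρ) ≥ 126 + 26ρ/(1−ρ).
Multiplying by (1−ρ): 84 ≥ 126(1−ρ) + 26ρ = 126 − 100ρ.
So 100ρ ≥ 42, i.e. ρ ≥ 42/100 = 21/50.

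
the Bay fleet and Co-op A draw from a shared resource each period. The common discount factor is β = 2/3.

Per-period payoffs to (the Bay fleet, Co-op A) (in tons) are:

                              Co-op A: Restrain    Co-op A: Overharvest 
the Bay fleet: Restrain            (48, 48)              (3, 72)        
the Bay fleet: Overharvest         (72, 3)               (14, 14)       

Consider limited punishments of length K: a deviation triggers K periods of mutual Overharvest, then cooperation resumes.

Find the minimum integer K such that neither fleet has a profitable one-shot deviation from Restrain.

No profitable deviation requires (48−14)(β+…+β^K) ≥ 72−48, i.e. β+…+β^K ≥ 12/17 ≈ 0.7059.
With β = 2/3, the partial sums are K=1: 0.6667, K=2: 1.1111.
K = 2 is the first length at which the sum reaches 0.7059.

2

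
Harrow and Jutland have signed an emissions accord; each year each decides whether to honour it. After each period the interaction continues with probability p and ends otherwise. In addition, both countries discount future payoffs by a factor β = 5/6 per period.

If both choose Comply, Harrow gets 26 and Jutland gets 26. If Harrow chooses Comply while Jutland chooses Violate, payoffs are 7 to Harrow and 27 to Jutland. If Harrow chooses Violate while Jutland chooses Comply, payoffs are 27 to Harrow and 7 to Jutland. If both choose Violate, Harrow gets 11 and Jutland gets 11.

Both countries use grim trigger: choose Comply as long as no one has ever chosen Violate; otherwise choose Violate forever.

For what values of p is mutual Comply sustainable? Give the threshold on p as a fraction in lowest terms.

3/40

With continuation probability p and discount β, the effective per-period discount factor is βp.
Grim-trigger IC: βp ≥ (27−26)/(27−11) = 1/16.
So p ≥ (1/16)/(5/6) = 3/40.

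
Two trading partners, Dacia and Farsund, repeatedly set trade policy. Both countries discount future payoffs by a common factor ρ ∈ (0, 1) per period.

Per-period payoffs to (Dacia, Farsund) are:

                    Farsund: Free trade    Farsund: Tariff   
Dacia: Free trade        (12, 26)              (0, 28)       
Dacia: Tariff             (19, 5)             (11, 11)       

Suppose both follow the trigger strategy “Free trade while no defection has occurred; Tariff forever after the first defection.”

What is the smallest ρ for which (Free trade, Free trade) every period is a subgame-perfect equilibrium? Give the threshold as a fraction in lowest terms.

7/8

Dacia: cooperation gives 12 each period; deviation gives 19 once then 11 forever.
  12/(1−ρ) ≥ 19 + 11ρ/(1−ρ) ⇒ ρ ≥ 7/8.
Farsund: cooperation gives 26 each period; deviation gives 28 once then 11 forever.
  ρ ≥ 2/17.
Both must hold, so the binding constraint is Dacia's: ρ ≥ 7/8.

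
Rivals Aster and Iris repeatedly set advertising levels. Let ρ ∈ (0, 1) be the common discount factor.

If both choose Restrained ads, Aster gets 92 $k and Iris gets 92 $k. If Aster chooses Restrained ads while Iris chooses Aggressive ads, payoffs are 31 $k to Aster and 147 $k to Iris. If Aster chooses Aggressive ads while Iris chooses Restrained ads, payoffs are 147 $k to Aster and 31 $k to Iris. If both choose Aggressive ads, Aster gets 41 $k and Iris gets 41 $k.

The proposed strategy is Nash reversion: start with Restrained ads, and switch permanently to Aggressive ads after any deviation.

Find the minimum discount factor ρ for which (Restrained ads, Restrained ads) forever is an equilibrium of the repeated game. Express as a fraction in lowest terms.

55/106

Cooperation forever yields 92 each period: 92/(1−ρ).
Deviating yields 147 once, then 41 forever: 147 + 41ρ/(1−ρ).
No profitable deviation requires 92/(1−ρ) ≥ 147 + 41ρ/(1−ρ).
Multiplying by (1−ρ): 92 ≥ 147(1−ρ) + 41ρ = 147 − 106ρ.
So 106ρ ≥ 55, i.e. ρ ≥ 55/106.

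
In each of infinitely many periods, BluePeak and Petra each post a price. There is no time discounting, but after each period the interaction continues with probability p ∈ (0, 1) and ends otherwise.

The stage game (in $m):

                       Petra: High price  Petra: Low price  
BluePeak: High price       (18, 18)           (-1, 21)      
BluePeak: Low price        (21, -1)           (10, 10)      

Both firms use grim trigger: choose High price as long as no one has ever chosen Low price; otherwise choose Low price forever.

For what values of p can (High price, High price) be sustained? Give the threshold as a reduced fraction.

Expected cooperation value is 18 + p·18 + p²·18 + … = 18/(1−p); deviation gives 21 + p·10/(1−p).
18 ≥ 21(1−p) + 10p ⇒ 11p ≥ 3 ⇒ p ≥ 3/11.

3/11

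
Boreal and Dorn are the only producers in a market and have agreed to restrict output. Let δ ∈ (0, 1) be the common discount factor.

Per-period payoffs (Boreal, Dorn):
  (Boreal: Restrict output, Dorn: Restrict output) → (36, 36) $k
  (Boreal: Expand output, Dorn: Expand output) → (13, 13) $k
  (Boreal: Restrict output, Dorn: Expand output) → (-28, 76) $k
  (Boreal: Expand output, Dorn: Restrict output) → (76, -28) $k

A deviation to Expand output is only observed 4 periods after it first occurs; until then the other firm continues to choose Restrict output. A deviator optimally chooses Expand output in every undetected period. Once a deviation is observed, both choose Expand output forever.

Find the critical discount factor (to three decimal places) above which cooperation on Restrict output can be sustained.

The best deviation is to choose Expand output for all 4 undetected periods, earning 76 each, then 13 forever once detected.
Deviation value: 76(1−δ^4)/(1−δ) + 13δ^4/(1−δ); cooperation value: 36/(1−δ).
IC: 36 ≥ 76(1−δ^4) + 13δ^4 = 76 − 63δ^4.
So δ^4 ≥ 40/63, giving δ ≥ (40/63)^(1/4) ≈ 0.893.

0.893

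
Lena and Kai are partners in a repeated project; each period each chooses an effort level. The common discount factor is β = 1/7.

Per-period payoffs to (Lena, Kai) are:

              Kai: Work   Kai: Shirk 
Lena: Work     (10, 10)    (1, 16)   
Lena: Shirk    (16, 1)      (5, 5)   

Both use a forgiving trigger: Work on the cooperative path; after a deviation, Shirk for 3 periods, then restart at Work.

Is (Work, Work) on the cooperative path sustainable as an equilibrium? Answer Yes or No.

Comparing payoff streams over the 4 periods until play realigns: cooperate → 10(1+β+…+β^3); deviate → 16 + 5(β+…+β^3).
Cooperation is sustained iff (10−5)(β+…+β^3) ≥ 16−10.
β+…+β^3 = 1/7·(1−(1/7)^3)/(1−1/7) = 0.1662, and (16−10)/(10−5) = 1.2000.
0.1662 < 1.2000, so cooperation is not sustainable.

No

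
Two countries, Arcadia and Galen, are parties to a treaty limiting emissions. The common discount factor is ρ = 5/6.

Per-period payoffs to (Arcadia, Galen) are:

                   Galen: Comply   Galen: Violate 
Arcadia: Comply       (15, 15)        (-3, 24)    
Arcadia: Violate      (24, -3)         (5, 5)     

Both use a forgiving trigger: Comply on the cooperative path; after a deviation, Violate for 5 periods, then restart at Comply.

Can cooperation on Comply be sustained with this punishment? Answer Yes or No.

IC: ρ+…+ρ^5 ≥ (24−15)/(15−5) = 9/10.
At ρ = 5/6: partial sum = 2.9906 ≥ 0.9000. Cooperation sustainable.

Yes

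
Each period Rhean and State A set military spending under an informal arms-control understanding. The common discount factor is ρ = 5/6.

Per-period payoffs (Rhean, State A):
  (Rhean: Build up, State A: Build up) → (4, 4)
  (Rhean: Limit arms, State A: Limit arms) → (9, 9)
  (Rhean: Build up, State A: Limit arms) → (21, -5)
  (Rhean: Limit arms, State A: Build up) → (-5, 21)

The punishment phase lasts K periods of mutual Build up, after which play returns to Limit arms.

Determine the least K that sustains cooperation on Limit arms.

Need Σ_{k=1}^{K} ρ^k ≥ (21−9)/(9−4) = 2.4000 at ρ = 5/6.
At K = 3 the sum is 2.1065 < 2.4000; at K = 4 it is 2.5887 ≥ 2.4000.
So the minimum punishment length is K = 4.

4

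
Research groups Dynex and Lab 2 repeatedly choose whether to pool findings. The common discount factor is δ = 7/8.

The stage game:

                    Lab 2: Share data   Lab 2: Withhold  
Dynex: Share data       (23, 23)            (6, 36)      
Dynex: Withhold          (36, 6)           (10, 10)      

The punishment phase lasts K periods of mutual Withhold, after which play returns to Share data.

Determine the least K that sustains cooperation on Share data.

Need Σ_{k=1}^{K} δ^k ≥ (36−23)/(23−10) = 1.0000 at δ = 7/8.
At K = 1 the sum is 0.8750 < 1.0000; at K = 2 it is 1.6406 ≥ 1.0000.
So the minimum punishment length is K = 2.

2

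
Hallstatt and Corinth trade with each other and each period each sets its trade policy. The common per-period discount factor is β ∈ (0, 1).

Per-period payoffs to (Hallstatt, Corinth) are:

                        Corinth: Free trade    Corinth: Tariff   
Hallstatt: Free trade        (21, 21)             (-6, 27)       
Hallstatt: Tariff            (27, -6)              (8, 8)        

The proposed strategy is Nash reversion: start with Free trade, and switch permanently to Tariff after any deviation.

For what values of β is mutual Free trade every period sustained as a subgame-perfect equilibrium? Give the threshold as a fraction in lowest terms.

Cooperation forever yields 21 each period: 21/(1−β).
Deviating yields 27 once, then 8 forever: 27 + 8β/(1−β).
No profitable deviation requires 21/(1−β) ≥ 27 + 8β/(1−β).
Multiplying by (1−β): 21 ≥ 27(1−β) + 8β = 27 − 19β.
So 19β ≥ 6, i.e. β ≥ 6/19.

6/19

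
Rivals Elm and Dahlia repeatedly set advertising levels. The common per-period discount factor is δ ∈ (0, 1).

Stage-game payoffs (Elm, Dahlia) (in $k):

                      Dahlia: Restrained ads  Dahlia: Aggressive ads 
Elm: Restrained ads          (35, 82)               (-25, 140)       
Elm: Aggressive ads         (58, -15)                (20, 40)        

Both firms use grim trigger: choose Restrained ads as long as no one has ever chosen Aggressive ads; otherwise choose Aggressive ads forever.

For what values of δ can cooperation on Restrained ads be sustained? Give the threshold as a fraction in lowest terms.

23/38

Elm's threshold: (58−35)/(58−20) = 23/38.
Dahlia's threshold: (140−82)/(140−40) = 29/50.
23/38 > 29/50, so Elm binds and δ* = 23/38.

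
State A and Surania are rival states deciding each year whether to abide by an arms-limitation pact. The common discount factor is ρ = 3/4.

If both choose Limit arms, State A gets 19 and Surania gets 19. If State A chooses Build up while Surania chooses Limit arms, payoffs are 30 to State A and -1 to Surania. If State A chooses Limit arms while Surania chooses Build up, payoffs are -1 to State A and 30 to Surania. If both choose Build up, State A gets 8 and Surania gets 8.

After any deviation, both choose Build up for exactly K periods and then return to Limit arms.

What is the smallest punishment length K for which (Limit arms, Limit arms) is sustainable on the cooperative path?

2

No profitable deviation requires (19−8)(ρ+…+ρ^K) ≥ 30−19, i.e. ρ+…+ρ^K ≥ 1 ≈ 1.0000.
With ρ = 3/4, the partial sums are K=1: 0.7500, K=2: 1.3125.
K = 2 is the first length at which the sum reaches 1.0000.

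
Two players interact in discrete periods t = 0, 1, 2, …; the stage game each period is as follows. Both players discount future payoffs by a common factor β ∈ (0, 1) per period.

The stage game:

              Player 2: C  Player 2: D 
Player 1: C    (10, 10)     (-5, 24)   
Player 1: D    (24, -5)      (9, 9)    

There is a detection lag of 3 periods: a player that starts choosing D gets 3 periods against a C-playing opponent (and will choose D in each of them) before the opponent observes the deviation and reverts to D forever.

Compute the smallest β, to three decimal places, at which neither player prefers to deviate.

The best deviation is to choose D for all 3 undetected periods, earning 24 each, then 9 forever once detected.
Deviation value: 24(1−β^3)/(1−β) + 9β^3/(1−β); cooperation value: 10/(1−β).
IC: 10 ≥ 24(1−β^3) + 9β^3 = 24 − 15β^3.
So β^3 ≥ 14/15, giving β ≥ (14/15)^(1/3) ≈ 0.977.

0.977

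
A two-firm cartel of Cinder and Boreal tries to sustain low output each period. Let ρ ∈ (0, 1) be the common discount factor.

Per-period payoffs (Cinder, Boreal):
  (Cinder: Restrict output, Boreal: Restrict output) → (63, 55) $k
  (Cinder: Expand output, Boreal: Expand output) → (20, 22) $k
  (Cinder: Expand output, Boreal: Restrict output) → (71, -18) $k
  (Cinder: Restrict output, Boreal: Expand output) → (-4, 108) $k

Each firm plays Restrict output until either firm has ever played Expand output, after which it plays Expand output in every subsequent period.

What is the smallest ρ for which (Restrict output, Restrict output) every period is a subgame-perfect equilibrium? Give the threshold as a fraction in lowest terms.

53/86

For Cinder: deviation gain 71−63 = 8, per-period punishment loss 63−20 = 43. IC gives ρ ≥ 8/51.
For Boreal: gain 53, loss 33 per period, so ρ ≥ 53/86.
The tighter constraint is Boreal's, so cooperation needs ρ ≥ 53/86.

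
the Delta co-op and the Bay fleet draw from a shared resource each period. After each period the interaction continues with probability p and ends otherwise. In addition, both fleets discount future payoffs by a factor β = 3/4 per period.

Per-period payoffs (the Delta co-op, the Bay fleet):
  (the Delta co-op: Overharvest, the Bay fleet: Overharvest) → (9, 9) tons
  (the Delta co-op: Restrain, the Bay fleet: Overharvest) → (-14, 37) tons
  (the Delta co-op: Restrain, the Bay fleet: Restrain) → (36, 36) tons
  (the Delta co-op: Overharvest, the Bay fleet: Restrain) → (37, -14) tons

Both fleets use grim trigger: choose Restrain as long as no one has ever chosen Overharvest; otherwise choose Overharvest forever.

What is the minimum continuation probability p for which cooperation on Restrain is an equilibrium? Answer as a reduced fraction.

Expected continuation weight on next period's payoff is β·p = 3/4·p, which plays the role of the discount factor.
Cooperation requires 3/4·p ≥ (37−36)/(37−9) = 1/28, hence p ≥ 1/21.

1/21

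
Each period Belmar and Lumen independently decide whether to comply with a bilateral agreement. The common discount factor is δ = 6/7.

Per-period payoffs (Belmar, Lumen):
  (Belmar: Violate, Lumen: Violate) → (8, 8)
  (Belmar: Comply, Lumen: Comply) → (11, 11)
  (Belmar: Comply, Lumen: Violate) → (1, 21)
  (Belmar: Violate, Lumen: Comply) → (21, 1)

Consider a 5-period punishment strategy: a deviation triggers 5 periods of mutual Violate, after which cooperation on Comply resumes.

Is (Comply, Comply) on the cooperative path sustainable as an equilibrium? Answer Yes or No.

No

Comparing payoff streams over the 6 periods until play realigns: cooperate → 11(1+δ+…+δ^5); deviate → 21 + 8(δ+…+δ^5).
Cooperation is sustained iff (11−8)(δ+…+δ^5) ≥ 21−11.
δ+…+δ^5 = 6/7·(1−(6/7)^5)/(1−6/7) = 3.2240, and (21−11)/(11−8) = 3.3333.
3.2240 < 3.3333, so cooperation is not sustainable.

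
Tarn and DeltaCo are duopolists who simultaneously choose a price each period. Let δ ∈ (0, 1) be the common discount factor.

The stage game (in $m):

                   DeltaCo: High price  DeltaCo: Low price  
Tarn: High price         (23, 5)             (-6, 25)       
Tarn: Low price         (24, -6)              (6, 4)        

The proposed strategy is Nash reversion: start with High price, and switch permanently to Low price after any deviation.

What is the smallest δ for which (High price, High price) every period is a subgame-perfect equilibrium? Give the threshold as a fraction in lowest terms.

20/21

Tarn's threshold: (24−23)/(24−6) = 1/18.
DeltaCo's threshold: (25−5)/(25−4) = 20/21.
1/18 < 20/21, so DeltaCo binds and δ* = 20/21.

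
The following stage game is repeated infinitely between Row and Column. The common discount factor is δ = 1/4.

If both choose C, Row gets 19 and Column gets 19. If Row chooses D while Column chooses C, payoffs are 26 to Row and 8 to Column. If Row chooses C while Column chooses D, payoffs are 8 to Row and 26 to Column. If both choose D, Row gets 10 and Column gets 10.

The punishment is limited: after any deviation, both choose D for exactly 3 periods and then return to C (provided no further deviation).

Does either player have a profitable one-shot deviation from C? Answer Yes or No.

Yes

A one-shot deviation gives 26 now, then 10 for 3 periods, then back to 19.
Gain from deviating: (26−19) today; loss: (19−10) in each of the next 3 periods.
No-deviation condition: (19−10)(δ+…+δ^3) ≥ 26−19, i.e. δ+…+δ^3 ≥ 7/9.
At δ = 1/4: δ+…+δ^3 = 0.3281 < 0.7778.
So cooperation is not sustainable.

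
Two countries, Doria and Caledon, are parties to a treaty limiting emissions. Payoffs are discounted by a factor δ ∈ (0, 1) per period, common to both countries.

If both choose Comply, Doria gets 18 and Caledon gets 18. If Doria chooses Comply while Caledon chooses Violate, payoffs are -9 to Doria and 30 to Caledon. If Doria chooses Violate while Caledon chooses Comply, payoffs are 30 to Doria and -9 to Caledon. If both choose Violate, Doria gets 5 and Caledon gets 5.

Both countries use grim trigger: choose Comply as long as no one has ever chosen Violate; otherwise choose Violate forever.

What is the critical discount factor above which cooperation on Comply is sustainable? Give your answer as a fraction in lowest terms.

12/25

Under grim trigger the critical discount factor is (T−C)/(T−P) with T = 30, C = 18, P = 5.
δ* = (30−18)/(30−5) = 12/25.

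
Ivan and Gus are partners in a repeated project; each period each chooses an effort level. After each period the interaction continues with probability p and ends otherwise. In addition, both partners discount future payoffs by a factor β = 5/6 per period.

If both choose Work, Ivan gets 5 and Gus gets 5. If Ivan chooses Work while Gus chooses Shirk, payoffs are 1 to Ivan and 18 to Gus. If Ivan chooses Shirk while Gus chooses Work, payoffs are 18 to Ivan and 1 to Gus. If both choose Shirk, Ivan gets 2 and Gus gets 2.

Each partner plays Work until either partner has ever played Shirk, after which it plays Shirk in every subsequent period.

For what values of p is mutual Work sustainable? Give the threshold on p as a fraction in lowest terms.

With continuation probability p and discount β, the effective per-period discount factor is βp.
Grim-trigger IC: βp ≥ (18−5)/(18−2) = 13/16.
So p ≥ (13/16)/(5/6) = 39/40.

39/40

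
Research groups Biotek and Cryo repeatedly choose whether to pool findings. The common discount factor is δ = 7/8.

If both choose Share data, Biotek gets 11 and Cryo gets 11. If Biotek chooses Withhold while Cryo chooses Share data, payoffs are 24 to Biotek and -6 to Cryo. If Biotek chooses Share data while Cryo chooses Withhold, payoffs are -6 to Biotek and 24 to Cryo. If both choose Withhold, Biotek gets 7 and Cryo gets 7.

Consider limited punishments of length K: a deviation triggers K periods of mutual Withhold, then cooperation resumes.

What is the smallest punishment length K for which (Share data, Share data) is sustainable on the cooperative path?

No profitable deviation requires (11−7)(δ+…+δ^K) ≥ 24−11, i.e. δ+…+δ^K ≥ 13/4 ≈ 3.2500.
With δ = 7/8, the partial sums are K=1: 0.8750, K=2: 1.6406, K=3: 2.3105, K=4: 2.8967, K=5: 3.4096.
K = 5 is the first length at which the sum reaches 3.2500.

5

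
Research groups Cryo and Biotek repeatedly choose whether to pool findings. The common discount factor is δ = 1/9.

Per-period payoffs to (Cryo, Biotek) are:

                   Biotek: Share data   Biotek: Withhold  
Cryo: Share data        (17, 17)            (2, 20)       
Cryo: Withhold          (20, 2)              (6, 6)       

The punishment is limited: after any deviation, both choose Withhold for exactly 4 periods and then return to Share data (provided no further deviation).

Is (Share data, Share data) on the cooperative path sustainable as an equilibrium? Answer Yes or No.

No

Comparing payoff streams over the 5 periods until play realigns: cooperate → 17(1+δ+…+δ^4); deviate → 20 + 6(δ+…+δ^4).
Cooperation is sustained iff (17−6)(δ+…+δ^4) ≥ 20−17.
δ+…+δ^4 = 1/9·(1−(1/9)^4)/(1−1/9) = 0.1250, and (20−17)/(17−6) = 0.2727.
0.1250 < 0.2727, so cooperation is not sustainable.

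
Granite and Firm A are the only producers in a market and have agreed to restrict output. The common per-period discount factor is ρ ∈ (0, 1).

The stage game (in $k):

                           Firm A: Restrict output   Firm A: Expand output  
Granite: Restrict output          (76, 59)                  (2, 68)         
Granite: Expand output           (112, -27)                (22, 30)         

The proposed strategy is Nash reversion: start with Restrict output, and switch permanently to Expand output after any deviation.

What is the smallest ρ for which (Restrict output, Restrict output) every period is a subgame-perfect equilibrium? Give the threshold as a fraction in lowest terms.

2/5

Granite: cooperation gives 76 each period; deviation gives 112 once then 22 forever.
  76/(1−ρ) ≥ 112 + 22ρ/(1−ρ) ⇒ ρ ≥ 36/90 = 2/5.
Firm A: cooperation gives 59 each period; deviation gives 68 once then 30 forever.
  ρ ≥ 9/38.
Both must hold, so the binding constraint is Granite's: ρ ≥ 2/5.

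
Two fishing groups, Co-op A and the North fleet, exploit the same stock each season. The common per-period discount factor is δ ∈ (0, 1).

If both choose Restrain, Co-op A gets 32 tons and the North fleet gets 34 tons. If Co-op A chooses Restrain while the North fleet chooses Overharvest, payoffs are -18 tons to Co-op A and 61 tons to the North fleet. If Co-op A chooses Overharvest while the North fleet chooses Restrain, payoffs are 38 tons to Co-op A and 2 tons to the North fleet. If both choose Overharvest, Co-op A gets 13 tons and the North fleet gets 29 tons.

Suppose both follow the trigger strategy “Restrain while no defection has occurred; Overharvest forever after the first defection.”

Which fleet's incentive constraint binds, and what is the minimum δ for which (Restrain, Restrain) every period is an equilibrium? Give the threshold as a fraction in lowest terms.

Co-op A: cooperation gives 32 each period; deviation gives 38 once then 13 forever.
  32/(1−δ) ≥ 38 + 13δ/(1−δ) ⇒ δ ≥ 6/25.
the North fleet: cooperation gives 34 each period; deviation gives 61 once then 29 forever.
  δ ≥ 27/32.
Both must hold, so the binding constraint is the North fleet's: δ ≥ 27/32.

the North fleet; δ ≥ 27/32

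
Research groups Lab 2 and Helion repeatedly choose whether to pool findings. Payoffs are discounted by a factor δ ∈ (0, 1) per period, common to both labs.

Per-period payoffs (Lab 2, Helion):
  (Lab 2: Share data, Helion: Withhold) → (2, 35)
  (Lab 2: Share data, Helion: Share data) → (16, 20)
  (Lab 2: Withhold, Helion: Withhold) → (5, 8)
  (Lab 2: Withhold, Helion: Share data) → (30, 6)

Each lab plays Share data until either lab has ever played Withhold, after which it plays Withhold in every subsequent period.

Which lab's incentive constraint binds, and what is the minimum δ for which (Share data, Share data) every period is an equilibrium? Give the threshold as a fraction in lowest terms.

Lab 2's threshold: (30−16)/(30−5) = 14/25.
Helion's threshold: (35−20)/(35−8) = 5/9.
14/25 > 5/9, so Lab 2 binds and δ* = 14/25.

Lab 2; δ ≥ 14/25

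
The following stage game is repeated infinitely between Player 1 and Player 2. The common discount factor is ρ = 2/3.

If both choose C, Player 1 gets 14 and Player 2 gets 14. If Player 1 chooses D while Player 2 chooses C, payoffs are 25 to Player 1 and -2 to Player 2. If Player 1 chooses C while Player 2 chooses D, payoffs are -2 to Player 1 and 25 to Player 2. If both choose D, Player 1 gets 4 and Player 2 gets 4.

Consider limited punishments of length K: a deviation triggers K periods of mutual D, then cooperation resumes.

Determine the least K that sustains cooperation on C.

2

Need Σ_{k=1}^{K} ρ^k ≥ (25−14)/(14−4) = 1.1000 at ρ = 2/3.
At K = 1 the sum is 0.6667 < 1.1000; at K = 2 it is 1.1111 ≥ 1.1000.
So the minimum punishment length is K = 2.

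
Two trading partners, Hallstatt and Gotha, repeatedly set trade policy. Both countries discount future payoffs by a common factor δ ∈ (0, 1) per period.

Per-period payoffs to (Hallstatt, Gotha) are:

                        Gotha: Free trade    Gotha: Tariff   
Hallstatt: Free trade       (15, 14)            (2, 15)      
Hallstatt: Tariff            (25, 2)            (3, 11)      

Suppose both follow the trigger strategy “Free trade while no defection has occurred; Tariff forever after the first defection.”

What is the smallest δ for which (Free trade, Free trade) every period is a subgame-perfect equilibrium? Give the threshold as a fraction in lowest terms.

Hallstatt's threshold: (25−15)/(25−3) = 5/11.
Gotha's threshold: (15−14)/(15−11) = 1/4.
5/11 > 1/4, so Hallstatt binds and δ* = 5/11.

5/11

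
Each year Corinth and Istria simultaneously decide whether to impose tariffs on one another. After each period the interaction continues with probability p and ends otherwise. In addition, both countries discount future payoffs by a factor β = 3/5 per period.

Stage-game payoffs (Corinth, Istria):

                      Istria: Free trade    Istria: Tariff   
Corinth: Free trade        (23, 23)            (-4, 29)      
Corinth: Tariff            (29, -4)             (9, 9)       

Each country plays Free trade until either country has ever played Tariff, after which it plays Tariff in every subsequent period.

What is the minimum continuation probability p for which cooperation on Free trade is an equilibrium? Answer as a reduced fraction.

Expected continuation weight on next period's payoff is β·p = 3/5·p, which plays the role of the discount factor.
Cooperation requires 3/5·p ≥ (29−23)/(29−9) = 3/10, hence p ≥ 1/2.

1/2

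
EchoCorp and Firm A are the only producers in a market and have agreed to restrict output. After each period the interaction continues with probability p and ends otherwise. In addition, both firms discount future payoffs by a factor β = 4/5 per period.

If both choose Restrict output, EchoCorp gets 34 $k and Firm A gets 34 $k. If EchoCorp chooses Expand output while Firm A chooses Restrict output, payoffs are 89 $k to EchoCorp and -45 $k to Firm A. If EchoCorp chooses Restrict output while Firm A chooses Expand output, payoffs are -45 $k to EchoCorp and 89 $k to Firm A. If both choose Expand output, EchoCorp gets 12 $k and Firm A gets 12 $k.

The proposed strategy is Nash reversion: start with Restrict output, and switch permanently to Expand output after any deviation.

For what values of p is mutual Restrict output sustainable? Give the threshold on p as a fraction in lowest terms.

25/28

Expected continuation weight on next period's payoff is β·p = 4/5·p, which plays the role of the discount factor.
Cooperation requires 4/5·p ≥ (89−34)/(89−12) = 5/7, hence p ≥ 25/28.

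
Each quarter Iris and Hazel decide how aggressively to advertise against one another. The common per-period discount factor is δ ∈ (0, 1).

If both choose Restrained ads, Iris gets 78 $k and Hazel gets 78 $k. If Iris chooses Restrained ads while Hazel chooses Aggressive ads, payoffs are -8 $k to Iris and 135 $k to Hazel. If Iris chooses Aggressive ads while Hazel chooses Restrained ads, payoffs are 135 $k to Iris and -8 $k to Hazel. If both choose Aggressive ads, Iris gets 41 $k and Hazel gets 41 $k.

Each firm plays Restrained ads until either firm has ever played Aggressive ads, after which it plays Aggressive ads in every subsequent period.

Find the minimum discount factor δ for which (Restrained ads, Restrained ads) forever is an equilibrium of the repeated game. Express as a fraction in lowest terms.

78/(1−δ) ≥ 135 + 41δ/(1−δ)
78 ≥ 135 − 94δ
δ ≥ 57/94.

57/94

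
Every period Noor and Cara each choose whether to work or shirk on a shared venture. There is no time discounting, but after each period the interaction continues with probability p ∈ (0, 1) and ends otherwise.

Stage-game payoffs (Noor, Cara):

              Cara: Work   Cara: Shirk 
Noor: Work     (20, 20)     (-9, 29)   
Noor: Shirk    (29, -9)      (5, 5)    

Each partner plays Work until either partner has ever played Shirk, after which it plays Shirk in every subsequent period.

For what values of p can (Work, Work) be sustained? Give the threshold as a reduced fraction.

3/8

Expected cooperation value is 20 + p·20 + p²·20 + … = 20/(1−p); deviation gives 29 + p·5/(1−p).
20 ≥ 29(1−p) + 5p ⇒ 24p ≥ 9 ⇒ p ≥ 9/24 = 3/8.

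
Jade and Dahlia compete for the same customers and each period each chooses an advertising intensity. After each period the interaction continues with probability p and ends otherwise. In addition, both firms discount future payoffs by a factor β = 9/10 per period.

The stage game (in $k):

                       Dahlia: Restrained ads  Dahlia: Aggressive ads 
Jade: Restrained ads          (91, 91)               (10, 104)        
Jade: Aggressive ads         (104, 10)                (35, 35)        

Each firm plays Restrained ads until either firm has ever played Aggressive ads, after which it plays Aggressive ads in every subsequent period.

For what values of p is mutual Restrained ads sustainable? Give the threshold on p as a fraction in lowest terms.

Expected continuation weight on next period's payoff is β·p = 9/10·p, which plays the role of the discount factor.
Cooperation requires 9/10·p ≥ (104−91)/(104−35) = 13/69, hence p ≥ 130/621.

130/621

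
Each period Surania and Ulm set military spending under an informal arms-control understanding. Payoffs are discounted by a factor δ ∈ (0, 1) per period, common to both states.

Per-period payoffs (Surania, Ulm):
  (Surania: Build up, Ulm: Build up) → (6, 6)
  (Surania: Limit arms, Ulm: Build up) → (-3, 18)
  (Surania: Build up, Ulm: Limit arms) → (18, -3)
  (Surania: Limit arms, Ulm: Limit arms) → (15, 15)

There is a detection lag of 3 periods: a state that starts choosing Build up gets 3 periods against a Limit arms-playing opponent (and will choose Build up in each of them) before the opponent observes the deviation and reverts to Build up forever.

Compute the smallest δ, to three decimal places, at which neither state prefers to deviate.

0.630

Deviating for the 3 undetected periods gains 18−15 = 3 per period over cooperation, then loses 15−6 = 9 per period forever once punishment starts.
Gain: 3(1 + δ + … + δ^2); loss: 9·δ^3/(1−δ).
No profitable deviation ⇔ 3(1−δ^3) ≤ 9·δ^3, i.e. δ^3 ≥ 3/(3+9) = 1/4.
Hence δ ≥ (1/4)^(1/3) ≈ 0.630.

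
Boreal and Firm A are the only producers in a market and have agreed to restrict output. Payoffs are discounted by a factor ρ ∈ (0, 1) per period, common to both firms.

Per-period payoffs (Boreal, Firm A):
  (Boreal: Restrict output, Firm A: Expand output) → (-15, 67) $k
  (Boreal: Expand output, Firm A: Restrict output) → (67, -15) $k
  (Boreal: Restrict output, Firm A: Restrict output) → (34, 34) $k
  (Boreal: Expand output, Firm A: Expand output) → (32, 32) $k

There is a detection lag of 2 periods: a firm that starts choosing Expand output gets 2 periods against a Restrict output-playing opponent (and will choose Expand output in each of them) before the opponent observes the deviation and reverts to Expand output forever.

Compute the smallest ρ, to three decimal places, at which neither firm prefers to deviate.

0.971

The best deviation is to choose Expand output for all 2 undetected periods, earning 67 each, then 32 forever once detected.
Deviation value: 67(1−ρ^2)/(1−ρ) + 32ρ^2/(1−ρ); cooperation value: 34/(1−ρ).
IC: 34 ≥ 67(1−ρ^2) + 32ρ^2 = 67 − 35ρ^2.
So ρ^2 ≥ 33/35, giving ρ ≥ (33/35)^(1/2) ≈ 0.971.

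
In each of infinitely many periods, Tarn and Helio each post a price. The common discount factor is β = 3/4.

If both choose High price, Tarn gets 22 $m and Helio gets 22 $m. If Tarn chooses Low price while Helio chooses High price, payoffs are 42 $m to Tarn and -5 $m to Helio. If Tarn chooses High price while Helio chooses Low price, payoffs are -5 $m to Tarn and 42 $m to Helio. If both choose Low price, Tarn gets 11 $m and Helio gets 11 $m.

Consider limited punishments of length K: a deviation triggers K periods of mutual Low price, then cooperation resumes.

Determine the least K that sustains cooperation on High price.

No profitable deviation requires (22−11)(β+…+β^K) ≥ 42−22, i.e. β+…+β^K ≥ 20/11 ≈ 1.8182.
With β = 3/4, the partial sums are K=1: 0.7500, K=2: 1.3125, K=3: 1.7344, K=4: 2.0508.
K = 4 is the first length at which the sum reaches 1.8182.

4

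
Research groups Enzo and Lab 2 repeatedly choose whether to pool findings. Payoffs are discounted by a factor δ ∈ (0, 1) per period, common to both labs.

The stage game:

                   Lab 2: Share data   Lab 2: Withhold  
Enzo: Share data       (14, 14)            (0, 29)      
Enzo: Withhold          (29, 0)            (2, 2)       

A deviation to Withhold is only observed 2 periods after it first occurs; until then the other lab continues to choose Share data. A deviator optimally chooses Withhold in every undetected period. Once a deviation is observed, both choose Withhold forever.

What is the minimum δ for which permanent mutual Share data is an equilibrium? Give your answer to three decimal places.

0.745

Deviating for the 2 undetected periods gains 29−14 = 15 per period over cooperation, then loses 14−2 = 12 per period forever once punishment starts.
Gain: 15(1 + δ + … + δ^1); loss: 12·δ^2/(1−δ).
No profitable deviation ⇔ 15(1−δ^2) ≤ 12·δ^2, i.e. δ^2 ≥ 15/(15+12) = 5/9.
Hence δ ≥ (5/9)^(1/2) ≈ 0.745.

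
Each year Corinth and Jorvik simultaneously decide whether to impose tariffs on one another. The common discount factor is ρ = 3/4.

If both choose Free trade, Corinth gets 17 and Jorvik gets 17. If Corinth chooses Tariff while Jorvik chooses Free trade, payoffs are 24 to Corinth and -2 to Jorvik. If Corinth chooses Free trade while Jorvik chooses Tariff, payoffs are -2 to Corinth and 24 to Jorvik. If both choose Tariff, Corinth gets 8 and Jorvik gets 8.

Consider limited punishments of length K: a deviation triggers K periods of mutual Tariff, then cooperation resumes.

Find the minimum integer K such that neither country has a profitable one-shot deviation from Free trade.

2

Need Σ_{k=1}^{K} ρ^k ≥ (24−17)/(17−8) = 0.7778 at ρ = 3/4.
At K = 1 the sum is 0.7500 < 0.7778; at K = 2 it is 1.3125 ≥ 0.7778.
So the minimum punishment length is K = 2.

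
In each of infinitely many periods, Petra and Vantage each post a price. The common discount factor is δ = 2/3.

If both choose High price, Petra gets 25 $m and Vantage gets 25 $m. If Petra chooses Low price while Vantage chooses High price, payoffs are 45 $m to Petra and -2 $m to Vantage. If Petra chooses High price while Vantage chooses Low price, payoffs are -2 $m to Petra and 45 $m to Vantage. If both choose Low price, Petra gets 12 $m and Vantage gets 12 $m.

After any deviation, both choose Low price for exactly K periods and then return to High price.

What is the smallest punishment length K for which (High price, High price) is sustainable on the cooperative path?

4

Need Σ_{k=1}^{K} δ^k ≥ (45−25)/(25−12) = 1.5385 at δ = 2/3.
At K = 3 the sum is 1.4074 < 1.5385; at K = 4 it is 1.6049 ≥ 1.5385.
So the minimum punishment length is K = 4.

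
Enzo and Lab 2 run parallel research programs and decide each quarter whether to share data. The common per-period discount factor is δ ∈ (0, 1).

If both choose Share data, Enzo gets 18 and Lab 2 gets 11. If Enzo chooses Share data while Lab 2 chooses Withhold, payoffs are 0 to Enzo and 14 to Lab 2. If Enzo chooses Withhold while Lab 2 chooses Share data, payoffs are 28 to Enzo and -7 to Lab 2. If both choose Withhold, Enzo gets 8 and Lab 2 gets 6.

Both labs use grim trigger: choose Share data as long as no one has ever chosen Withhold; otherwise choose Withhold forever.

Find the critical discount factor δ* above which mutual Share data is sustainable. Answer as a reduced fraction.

For Enzo: deviation gain 28−18 = 10, per-period punishment loss 18−8 = 10. IC gives δ ≥ 10/20 = 1/2.
For Lab 2: gain 3, loss 5 per period, so δ ≥ 3/8.
The tighter constraint is Enzo's, so cooperation needs δ ≥ 1/2.

1/2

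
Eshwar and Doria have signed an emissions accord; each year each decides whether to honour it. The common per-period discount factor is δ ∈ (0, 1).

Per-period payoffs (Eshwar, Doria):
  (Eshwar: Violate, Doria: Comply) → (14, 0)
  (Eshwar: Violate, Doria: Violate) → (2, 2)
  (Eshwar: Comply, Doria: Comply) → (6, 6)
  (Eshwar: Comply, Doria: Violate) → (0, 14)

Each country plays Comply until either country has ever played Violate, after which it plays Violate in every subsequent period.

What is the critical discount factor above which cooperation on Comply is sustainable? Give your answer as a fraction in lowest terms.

2/3

Under grim trigger the critical discount factor is (T−C)/(T−P) with T = 14, C = 6, P = 2.
δ* = (14−6)/(14−2) = 8/12 = 2/3.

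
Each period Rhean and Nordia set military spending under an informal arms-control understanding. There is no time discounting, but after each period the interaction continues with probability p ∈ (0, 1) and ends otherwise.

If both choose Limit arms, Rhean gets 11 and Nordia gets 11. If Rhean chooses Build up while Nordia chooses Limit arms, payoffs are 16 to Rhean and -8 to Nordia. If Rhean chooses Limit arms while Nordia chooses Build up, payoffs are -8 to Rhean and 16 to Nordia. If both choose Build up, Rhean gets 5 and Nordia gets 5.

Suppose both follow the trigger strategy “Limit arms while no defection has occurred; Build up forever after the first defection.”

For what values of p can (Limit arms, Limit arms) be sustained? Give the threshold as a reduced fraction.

With no time discounting, the continuation probability p plays the role of the discount factor.
Grim-trigger IC: 11/(1−p) ≥ 16 + 5p/(1−p) ⇒ p ≥ (16−11)/(16−5) = 5/11.

5/11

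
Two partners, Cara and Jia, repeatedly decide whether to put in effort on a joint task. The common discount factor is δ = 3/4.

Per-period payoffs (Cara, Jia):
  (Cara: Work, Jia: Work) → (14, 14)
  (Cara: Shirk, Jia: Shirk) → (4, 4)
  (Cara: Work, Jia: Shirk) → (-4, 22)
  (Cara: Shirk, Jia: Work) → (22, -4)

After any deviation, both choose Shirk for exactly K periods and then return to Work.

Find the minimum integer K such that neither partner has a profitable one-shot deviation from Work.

2

No profitable deviation requires (14−4)(δ+…+δ^K) ≥ 22−14, i.e. δ+…+δ^K ≥ 4/5 ≈ 0.8000.
With δ = 3/4, the partial sums are K=1: 0.7500, K=2: 1.3125.
K = 2 is the first length at which the sum reaches 0.8000.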